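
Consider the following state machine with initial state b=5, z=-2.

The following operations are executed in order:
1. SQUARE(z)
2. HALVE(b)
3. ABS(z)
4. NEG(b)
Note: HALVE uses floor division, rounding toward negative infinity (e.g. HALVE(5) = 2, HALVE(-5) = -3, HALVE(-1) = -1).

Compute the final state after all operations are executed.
{b: -2, z: 4}

Step-by-step execution:
Initial: b=5, z=-2
After step 1 (SQUARE(z)): b=5, z=4
After step 2 (HALVE(b)): b=2, z=4
After step 3 (ABS(z)): b=2, z=4
After step 4 (NEG(b)): b=-2, z=4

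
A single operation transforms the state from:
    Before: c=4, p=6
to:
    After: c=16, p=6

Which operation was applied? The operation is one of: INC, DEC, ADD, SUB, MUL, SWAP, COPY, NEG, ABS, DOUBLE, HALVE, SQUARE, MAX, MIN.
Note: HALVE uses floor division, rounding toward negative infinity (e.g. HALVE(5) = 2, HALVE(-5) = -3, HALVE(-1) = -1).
SQUARE(c)

Analyzing the change:
Before: c=4, p=6
After: c=16, p=6
Variable c changed from 4 to 16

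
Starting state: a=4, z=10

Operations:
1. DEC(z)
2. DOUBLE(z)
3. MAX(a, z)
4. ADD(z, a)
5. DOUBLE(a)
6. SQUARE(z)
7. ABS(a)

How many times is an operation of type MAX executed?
1

Counting MAX operations:
Step 3: MAX(a, z) ← MAX
Total: 1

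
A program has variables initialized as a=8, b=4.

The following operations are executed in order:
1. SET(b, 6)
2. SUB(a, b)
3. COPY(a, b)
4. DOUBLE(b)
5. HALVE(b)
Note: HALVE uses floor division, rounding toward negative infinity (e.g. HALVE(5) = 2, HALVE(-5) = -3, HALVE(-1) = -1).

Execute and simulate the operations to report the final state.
{a: 6, b: 6}

Step-by-step execution:
Initial: a=8, b=4
After step 1 (SET(b, 6)): a=8, b=6
After step 2 (SUB(a, b)): a=2, b=6
After step 3 (COPY(a, b)): a=6, b=6
After step 4 (DOUBLE(b)): a=6, b=12
After step 5 (HALVE(b)): a=6, b=6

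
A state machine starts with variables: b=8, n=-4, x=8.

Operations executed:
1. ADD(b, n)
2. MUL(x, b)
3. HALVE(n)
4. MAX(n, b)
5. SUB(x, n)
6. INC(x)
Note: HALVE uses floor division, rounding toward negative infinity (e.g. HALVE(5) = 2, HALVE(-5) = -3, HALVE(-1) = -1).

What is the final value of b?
b = 4

Tracing execution:
Step 1: ADD(b, n) → b = 4
Step 2: MUL(x, b) → b = 4
Step 3: HALVE(n) → b = 4
Step 4: MAX(n, b) → b = 4
Step 5: SUB(x, n) → b = 4
Step 6: INC(x) → b = 4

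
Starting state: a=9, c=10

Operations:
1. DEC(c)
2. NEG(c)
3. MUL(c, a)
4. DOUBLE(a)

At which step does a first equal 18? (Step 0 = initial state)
Step 4

Tracing a:
Initial: a = 9
After step 1: a = 9
After step 2: a = 9
After step 3: a = 9
After step 4: a = 18 ← first occurrence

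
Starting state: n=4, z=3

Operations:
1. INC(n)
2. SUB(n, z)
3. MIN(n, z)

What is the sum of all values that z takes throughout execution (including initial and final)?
12

Values of z at each step:
Initial: z = 3
After step 1: z = 3
After step 2: z = 3
After step 3: z = 3
Sum = 3 + 3 + 3 + 3 = 12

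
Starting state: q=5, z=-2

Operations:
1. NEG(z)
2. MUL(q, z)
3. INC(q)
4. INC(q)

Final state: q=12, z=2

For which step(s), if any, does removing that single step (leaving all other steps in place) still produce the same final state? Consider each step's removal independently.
None - removing any single step changes the final result

Testing removal of each single step:
Without step 1: final = q=-8, z=-2 (different)
Without step 2: final = q=7, z=2 (different)
Without step 3: final = q=11, z=2 (different)
Without step 4: final = q=11, z=2 (different)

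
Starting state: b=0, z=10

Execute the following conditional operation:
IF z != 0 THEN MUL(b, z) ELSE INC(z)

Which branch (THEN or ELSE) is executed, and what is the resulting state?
Branch: THEN, Final state: b=0, z=10

Evaluating condition: z != 0
z = 10
Condition is True, so THEN branch executes
After MUL(b, z): b=0, z=10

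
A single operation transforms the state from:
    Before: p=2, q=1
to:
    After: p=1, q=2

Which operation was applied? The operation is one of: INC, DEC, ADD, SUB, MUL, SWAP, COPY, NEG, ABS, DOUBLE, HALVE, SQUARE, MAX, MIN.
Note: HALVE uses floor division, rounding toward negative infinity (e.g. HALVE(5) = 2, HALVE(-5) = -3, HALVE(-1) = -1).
SWAP(p, q)

Analyzing the change:
Before: p=2, q=1
After: p=1, q=2
Variable p changed from 2 to 1
Variable q changed from 1 to 2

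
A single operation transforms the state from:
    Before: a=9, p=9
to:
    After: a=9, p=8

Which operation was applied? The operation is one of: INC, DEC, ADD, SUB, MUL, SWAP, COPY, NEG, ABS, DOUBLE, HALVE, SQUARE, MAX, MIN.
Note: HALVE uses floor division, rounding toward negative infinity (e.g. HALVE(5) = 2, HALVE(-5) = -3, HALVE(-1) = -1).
DEC(p)

Analyzing the change:
Before: a=9, p=9
After: a=9, p=8
Variable p changed from 9 to 8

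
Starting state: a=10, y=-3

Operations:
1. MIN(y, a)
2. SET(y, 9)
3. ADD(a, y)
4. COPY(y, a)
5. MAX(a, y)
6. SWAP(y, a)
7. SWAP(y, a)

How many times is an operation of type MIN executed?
1

Counting MIN operations:
Step 1: MIN(y, a) ← MIN
Total: 1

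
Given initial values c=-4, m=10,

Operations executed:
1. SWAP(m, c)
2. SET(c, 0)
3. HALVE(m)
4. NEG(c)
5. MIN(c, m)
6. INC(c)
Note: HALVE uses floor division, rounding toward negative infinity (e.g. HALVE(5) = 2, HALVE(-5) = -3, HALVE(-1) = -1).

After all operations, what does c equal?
c = -1

Tracing execution:
Step 1: SWAP(m, c) → c = 10
Step 2: SET(c, 0) → c = 0
Step 3: HALVE(m) → c = 0
Step 4: NEG(c) → c = 0
Step 5: MIN(c, m) → c = -2
Step 6: INC(c) → c = -1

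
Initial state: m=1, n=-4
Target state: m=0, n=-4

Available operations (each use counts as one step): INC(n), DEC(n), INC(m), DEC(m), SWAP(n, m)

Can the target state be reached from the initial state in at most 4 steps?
Yes

Path (1 step): DEC(m)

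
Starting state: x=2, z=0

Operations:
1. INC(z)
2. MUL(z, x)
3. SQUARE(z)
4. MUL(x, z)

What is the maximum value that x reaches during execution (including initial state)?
8

Values of x at each step:
Initial: x = 2
After step 1: x = 2
After step 2: x = 2
After step 3: x = 2
After step 4: x = 8 ← maximum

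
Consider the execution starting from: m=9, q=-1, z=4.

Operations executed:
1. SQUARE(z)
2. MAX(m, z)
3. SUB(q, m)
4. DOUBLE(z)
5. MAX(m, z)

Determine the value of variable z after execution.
z = 32

Tracing execution:
Step 1: SQUARE(z) → z = 16
Step 2: MAX(m, z) → z = 16
Step 3: SUB(q, m) → z = 16
Step 4: DOUBLE(z) → z = 32
Step 5: MAX(m, z) → z = 32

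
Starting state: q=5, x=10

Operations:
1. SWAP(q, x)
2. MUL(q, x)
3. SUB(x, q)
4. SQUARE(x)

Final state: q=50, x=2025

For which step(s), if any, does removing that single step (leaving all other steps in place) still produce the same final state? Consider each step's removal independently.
None - removing any single step changes the final result

Testing removal of each single step:
Without step 1: final = q=50, x=1600 (different)
Without step 2: final = q=10, x=25 (different)
Without step 3: final = q=50, x=25 (different)
Without step 4: final = q=50, x=-45 (different)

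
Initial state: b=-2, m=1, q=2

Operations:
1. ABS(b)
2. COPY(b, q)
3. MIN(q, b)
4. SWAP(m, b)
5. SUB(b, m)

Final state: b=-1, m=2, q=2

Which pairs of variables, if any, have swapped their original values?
None

Comparing initial and final values:
q: 2 → 2
m: 1 → 2
b: -2 → -1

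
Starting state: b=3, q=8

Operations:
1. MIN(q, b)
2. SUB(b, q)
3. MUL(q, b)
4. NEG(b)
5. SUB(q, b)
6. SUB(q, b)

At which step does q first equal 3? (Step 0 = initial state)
Step 1

Tracing q:
Initial: q = 8
After step 1: q = 3 ← first occurrence
After step 2: q = 3
After step 3: q = 0
After step 4: q = 0
After step 5: q = 0
After step 6: q = 0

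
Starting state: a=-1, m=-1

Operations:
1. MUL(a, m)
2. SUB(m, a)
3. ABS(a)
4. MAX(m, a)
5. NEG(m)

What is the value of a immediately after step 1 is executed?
a = 1

Tracing a through execution:
Initial: a = -1
After step 1 (MUL(a, m)): a = 1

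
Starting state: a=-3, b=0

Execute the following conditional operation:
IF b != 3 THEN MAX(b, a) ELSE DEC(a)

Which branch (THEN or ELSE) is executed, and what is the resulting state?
Branch: THEN, Final state: a=-3, b=0

Evaluating condition: b != 3
b = 0
Condition is True, so THEN branch executes
After MAX(b, a): a=-3, b=0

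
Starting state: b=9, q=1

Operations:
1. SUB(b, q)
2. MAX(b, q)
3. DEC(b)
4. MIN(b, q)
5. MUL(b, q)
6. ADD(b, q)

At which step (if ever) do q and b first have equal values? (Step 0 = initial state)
Step 4

q and b first become equal after step 4.

Comparing values at each step:
Initial: q=1, b=9
After step 1: q=1, b=8
After step 2: q=1, b=8
After step 3: q=1, b=7
After step 4: q=1, b=1 ← equal!
After step 5: q=1, b=1 ← equal!
After step 6: q=1, b=2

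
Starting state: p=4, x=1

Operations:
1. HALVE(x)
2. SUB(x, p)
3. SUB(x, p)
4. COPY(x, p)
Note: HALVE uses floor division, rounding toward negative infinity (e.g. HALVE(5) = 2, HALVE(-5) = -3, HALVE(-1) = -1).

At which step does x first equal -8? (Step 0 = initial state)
Step 3

Tracing x:
Initial: x = 1
After step 1: x = 0
After step 2: x = -4
After step 3: x = -8 ← first occurrence
After step 4: x = 4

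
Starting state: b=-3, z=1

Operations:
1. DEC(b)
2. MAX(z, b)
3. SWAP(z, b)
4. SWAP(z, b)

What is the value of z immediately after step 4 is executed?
z = 1

Tracing z through execution:
Initial: z = 1
After step 1 (DEC(b)): z = 1
After step 2 (MAX(z, b)): z = 1
After step 3 (SWAP(z, b)): z = -4
After step 4 (SWAP(z, b)): z = 1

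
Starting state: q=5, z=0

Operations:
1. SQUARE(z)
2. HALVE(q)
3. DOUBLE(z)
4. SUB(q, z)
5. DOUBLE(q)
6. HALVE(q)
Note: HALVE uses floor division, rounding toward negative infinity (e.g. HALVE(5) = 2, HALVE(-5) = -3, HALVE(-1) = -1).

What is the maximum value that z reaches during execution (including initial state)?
0

Values of z at each step:
Initial: z = 0 ← maximum
After step 1: z = 0
After step 2: z = 0
After step 3: z = 0
After step 4: z = 0
After step 5: z = 0
After step 6: z = 0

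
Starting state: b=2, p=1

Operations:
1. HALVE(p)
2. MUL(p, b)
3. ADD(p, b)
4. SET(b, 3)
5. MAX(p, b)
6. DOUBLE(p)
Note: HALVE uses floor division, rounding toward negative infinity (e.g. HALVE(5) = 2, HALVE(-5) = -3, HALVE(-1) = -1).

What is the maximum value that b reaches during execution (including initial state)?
3

Values of b at each step:
Initial: b = 2
After step 1: b = 2
After step 2: b = 2
After step 3: b = 2
After step 4: b = 3 ← maximum
After step 5: b = 3
After step 6: b = 3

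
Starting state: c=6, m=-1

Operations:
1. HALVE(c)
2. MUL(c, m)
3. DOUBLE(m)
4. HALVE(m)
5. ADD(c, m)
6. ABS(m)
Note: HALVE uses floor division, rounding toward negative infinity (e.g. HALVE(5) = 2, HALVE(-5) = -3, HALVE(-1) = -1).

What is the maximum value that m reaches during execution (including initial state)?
1

Values of m at each step:
Initial: m = -1
After step 1: m = -1
After step 2: m = -1
After step 3: m = -2
After step 4: m = -1
After step 5: m = -1
After step 6: m = 1 ← maximum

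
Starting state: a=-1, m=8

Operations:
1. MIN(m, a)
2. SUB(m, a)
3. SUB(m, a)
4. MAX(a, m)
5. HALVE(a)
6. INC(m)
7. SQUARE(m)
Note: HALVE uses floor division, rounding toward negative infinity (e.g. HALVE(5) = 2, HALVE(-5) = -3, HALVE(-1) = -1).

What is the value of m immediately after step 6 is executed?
m = 2

Tracing m through execution:
Initial: m = 8
After step 1 (MIN(m, a)): m = -1
After step 2 (SUB(m, a)): m = 0
After step 3 (SUB(m, a)): m = 1
After step 4 (MAX(a, m)): m = 1
After step 5 (HALVE(a)): m = 1
After step 6 (INC(m)): m = 2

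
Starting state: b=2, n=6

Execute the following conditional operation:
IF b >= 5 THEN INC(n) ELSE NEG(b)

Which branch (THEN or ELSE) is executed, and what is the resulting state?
Branch: ELSE, Final state: b=-2, n=6

Evaluating condition: b >= 5
b = 2
Condition is False, so ELSE branch executes
After NEG(b): b=-2, n=6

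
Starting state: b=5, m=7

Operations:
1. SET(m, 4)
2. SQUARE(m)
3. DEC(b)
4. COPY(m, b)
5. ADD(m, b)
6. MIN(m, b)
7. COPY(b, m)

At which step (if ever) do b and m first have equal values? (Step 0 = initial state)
Step 4

b and m first become equal after step 4.

Comparing values at each step:
Initial: b=5, m=7
After step 1: b=5, m=4
After step 2: b=5, m=16
After step 3: b=4, m=16
After step 4: b=4, m=4 ← equal!
After step 5: b=4, m=8
After step 6: b=4, m=4 ← equal!
After step 7: b=4, m=4 ← equal!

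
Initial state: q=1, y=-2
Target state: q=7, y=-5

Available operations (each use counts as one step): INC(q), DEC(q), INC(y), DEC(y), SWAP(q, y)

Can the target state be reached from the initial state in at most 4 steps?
No

The target state cannot be reached within 4 steps.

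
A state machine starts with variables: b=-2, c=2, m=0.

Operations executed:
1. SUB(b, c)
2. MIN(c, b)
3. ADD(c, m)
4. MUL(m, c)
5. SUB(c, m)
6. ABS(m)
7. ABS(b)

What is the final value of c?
c = -4

Tracing execution:
Step 1: SUB(b, c) → c = 2
Step 2: MIN(c, b) → c = -4
Step 3: ADD(c, m) → c = -4
Step 4: MUL(m, c) → c = -4
Step 5: SUB(c, m) → c = -4
Step 6: ABS(m) → c = -4
Step 7: ABS(b) → c = -4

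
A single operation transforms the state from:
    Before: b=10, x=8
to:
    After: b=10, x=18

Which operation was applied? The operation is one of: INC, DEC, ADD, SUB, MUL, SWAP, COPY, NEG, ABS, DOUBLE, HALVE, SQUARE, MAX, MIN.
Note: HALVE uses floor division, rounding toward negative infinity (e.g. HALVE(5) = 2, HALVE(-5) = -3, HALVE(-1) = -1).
ADD(x, b)

Analyzing the change:
Before: b=10, x=8
After: b=10, x=18
Variable x changed from 8 to 18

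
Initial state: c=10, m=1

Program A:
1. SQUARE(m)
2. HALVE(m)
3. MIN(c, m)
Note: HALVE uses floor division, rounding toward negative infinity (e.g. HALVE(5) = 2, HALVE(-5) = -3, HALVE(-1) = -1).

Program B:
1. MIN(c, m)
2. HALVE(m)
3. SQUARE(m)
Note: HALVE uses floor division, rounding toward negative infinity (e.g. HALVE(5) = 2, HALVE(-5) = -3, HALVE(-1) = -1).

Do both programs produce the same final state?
No

Program A final state: c=0, m=0
Program B final state: c=1, m=0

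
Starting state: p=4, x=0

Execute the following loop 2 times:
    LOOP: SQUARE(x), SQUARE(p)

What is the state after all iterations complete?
p=256, x=0

Iteration trace:
Start: p=4, x=0
After iteration 1: p=16, x=0
After iteration 2: p=256, x=0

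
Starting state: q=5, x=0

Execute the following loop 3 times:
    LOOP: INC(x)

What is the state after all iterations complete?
q=5, x=3

Iteration trace:
Start: q=5, x=0
After iteration 1: q=5, x=1
After iteration 2: q=5, x=2
After iteration 3: q=5, x=3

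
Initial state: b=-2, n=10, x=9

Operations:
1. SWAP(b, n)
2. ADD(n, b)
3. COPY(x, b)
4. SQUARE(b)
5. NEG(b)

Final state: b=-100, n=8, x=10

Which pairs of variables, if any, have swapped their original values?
None

Comparing initial and final values:
x: 9 → 10
b: -2 → -100
n: 10 → 8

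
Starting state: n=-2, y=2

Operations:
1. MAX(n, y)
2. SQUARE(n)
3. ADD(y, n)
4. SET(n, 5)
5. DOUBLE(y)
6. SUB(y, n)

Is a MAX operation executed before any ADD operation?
Yes

First MAX: step 1
First ADD: step 3
Since 1 < 3, MAX comes first.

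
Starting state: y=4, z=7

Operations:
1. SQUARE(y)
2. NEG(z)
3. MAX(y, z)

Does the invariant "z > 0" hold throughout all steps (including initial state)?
No, violated after step 2

The invariant is violated after step 2.

State at each step:
Initial: y=4, z=7
After step 1: y=16, z=7
After step 2: y=16, z=-7
After step 3: y=16, z=-7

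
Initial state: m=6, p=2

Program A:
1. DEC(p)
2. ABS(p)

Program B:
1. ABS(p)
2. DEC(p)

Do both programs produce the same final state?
Yes

Program A final state: m=6, p=1
Program B final state: m=6, p=1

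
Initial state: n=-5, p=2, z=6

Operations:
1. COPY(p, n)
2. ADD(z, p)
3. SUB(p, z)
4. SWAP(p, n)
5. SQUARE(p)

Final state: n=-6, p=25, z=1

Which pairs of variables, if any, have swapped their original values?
None

Comparing initial and final values:
z: 6 → 1
n: -5 → -6
p: 2 → 25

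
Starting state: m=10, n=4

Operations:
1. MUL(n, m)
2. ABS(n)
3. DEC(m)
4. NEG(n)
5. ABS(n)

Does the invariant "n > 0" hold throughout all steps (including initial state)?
No, violated after step 4

The invariant is violated after step 4.

State at each step:
Initial: m=10, n=4
After step 1: m=10, n=40
After step 2: m=10, n=40
After step 3: m=9, n=40
After step 4: m=9, n=-40
After step 5: m=9, n=40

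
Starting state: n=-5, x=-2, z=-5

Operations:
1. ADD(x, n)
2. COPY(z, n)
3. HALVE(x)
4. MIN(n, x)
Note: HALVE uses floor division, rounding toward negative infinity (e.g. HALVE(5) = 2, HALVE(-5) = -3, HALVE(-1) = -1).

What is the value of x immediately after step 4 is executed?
x = -4

Tracing x through execution:
Initial: x = -2
After step 1 (ADD(x, n)): x = -7
After step 2 (COPY(z, n)): x = -7
After step 3 (HALVE(x)): x = -4
After step 4 (MIN(n, x)): x = -4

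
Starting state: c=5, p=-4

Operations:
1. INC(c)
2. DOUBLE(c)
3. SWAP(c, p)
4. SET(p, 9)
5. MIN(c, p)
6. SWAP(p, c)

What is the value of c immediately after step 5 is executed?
c = -4

Tracing c through execution:
Initial: c = 5
After step 1 (INC(c)): c = 6
After step 2 (DOUBLE(c)): c = 12
After step 3 (SWAP(c, p)): c = -4
After step 4 (SET(p, 9)): c = -4
After step 5 (MIN(c, p)): c = -4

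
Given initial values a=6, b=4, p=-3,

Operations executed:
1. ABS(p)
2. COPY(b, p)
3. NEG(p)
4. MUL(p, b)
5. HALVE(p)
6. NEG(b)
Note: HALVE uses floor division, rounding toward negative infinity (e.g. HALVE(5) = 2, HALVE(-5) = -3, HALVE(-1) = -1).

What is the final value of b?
b = -3

Tracing execution:
Step 1: ABS(p) → b = 4
Step 2: COPY(b, p) → b = 3
Step 3: NEG(p) → b = 3
Step 4: MUL(p, b) → b = 3
Step 5: HALVE(p) → b = 3
Step 6: NEG(b) → b = -3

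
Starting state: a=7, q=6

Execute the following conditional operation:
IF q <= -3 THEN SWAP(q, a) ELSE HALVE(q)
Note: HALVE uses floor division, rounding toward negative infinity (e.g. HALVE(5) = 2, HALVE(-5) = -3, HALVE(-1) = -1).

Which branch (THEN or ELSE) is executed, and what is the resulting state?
Branch: ELSE, Final state: a=7, q=3

Evaluating condition: q <= -3
q = 6
Condition is False, so ELSE branch executes
After HALVE(q): a=7, q=3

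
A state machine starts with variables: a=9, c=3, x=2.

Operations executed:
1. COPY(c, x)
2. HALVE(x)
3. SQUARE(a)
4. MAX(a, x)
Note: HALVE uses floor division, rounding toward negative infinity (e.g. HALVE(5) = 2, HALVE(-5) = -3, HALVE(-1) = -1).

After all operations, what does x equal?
x = 1

Tracing execution:
Step 1: COPY(c, x) → x = 2
Step 2: HALVE(x) → x = 1
Step 3: SQUARE(a) → x = 1
Step 4: MAX(a, x) → x = 1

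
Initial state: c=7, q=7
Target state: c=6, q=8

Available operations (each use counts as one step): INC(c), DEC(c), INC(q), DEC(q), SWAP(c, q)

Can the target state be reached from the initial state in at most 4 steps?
Yes

Path (2 steps): DEC(c) → INC(q)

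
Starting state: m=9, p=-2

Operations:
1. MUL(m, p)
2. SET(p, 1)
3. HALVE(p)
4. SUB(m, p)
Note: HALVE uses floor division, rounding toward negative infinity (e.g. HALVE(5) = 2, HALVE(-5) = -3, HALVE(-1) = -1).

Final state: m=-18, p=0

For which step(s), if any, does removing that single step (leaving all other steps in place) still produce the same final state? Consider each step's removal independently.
Step(s) 4

Testing removal of each single step:
Without step 1: final = m=9, p=0 (different)
Without step 2: final = m=-17, p=-1 (different)
Without step 3: final = m=-19, p=1 (different)
Without step 4: final = m=-18, p=0 (same)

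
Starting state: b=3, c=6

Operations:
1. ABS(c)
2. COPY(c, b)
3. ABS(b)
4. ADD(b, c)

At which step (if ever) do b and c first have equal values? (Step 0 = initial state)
Step 2

b and c first become equal after step 2.

Comparing values at each step:
Initial: b=3, c=6
After step 1: b=3, c=6
After step 2: b=3, c=3 ← equal!
After step 3: b=3, c=3 ← equal!
After step 4: b=6, c=3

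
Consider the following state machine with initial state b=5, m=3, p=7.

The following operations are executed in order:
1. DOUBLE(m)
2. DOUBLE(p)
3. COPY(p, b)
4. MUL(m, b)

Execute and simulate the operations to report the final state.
{b: 5, m: 30, p: 5}

Step-by-step execution:
Initial: b=5, m=3, p=7
After step 1 (DOUBLE(m)): b=5, m=6, p=7
After step 2 (DOUBLE(p)): b=5, m=6, p=14
After step 3 (COPY(p, b)): b=5, m=6, p=5
After step 4 (MUL(m, b)): b=5, m=30, p=5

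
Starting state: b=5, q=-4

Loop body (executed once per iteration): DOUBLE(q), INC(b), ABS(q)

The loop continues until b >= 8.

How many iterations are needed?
3

Tracing iterations:
Initial: b=5, q=-4
After iteration 1: b=6, q=8
After iteration 2: b=7, q=16
After iteration 3: b=8, q=32
b >= 8 now holds, so the loop exits after 3 iterations.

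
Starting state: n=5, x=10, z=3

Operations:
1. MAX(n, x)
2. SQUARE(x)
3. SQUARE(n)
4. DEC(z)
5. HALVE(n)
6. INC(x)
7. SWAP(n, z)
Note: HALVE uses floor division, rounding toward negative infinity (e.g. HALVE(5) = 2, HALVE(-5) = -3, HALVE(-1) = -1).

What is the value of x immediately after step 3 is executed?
x = 100

Tracing x through execution:
Initial: x = 10
After step 1 (MAX(n, x)): x = 10
After step 2 (SQUARE(x)): x = 100
After step 3 (SQUARE(n)): x = 100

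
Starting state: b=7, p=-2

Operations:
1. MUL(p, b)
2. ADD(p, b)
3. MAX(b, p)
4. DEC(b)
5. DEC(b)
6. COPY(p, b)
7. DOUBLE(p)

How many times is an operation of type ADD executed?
1

Counting ADD operations:
Step 2: ADD(p, b) ← ADD
Total: 1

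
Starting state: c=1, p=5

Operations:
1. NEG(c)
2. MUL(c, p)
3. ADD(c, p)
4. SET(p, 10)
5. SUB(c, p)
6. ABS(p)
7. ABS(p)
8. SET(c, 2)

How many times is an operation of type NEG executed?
1

Counting NEG operations:
Step 1: NEG(c) ← NEG
Total: 1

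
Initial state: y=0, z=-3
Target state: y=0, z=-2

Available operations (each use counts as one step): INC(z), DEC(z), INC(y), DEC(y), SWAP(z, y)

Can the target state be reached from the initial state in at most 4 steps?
Yes

Path (1 step): INC(z)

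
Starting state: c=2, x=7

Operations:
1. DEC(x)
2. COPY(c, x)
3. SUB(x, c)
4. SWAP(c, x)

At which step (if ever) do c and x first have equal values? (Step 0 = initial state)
Step 2

c and x first become equal after step 2.

Comparing values at each step:
Initial: c=2, x=7
After step 1: c=2, x=6
After step 2: c=6, x=6 ← equal!
After step 3: c=6, x=0
After step 4: c=0, x=6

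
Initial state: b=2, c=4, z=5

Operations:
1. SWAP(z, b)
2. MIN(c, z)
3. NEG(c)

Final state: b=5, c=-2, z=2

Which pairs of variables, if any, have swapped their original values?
(b, z)

Comparing initial and final values:
b: 2 → 5
z: 5 → 2
c: 4 → -2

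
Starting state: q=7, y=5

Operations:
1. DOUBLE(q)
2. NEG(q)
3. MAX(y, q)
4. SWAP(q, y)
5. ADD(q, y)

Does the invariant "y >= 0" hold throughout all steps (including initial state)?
No, violated after step 4

The invariant is violated after step 4.

State at each step:
Initial: q=7, y=5
After step 1: q=14, y=5
After step 2: q=-14, y=5
After step 3: q=-14, y=5
After step 4: q=5, y=-14
After step 5: q=-9, y=-14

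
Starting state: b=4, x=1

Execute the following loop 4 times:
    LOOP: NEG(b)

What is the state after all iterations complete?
b=4, x=1

Iteration trace:
Start: b=4, x=1
After iteration 1: b=-4, x=1
After iteration 2: b=4, x=1
After iteration 3: b=-4, x=1
After iteration 4: b=4, x=1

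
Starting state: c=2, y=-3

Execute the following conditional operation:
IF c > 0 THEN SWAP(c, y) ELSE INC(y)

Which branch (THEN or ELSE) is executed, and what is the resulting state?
Branch: THEN, Final state: c=-3, y=2

Evaluating condition: c > 0
c = 2
Condition is True, so THEN branch executes
After SWAP(c, y): c=-3, y=2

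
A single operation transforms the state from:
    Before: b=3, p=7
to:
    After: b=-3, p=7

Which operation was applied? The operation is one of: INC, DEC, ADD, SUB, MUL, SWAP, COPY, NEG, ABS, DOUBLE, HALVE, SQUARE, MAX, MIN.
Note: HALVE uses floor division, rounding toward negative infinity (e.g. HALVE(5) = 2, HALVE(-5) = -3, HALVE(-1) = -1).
NEG(b)

Analyzing the change:
Before: b=3, p=7
After: b=-3, p=7
Variable b changed from 3 to -3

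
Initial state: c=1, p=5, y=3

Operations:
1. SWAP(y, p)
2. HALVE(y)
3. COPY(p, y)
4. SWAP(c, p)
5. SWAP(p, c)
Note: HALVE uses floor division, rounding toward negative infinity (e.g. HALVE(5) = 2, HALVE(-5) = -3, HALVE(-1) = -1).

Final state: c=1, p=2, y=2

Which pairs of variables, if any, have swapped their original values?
None

Comparing initial and final values:
p: 5 → 2
y: 3 → 2
c: 1 → 1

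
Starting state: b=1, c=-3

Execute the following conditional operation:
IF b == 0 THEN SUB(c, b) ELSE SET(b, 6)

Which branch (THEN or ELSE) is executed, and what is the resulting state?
Branch: ELSE, Final state: b=6, c=-3

Evaluating condition: b == 0
b = 1
Condition is False, so ELSE branch executes
After SET(b, 6): b=6, c=-3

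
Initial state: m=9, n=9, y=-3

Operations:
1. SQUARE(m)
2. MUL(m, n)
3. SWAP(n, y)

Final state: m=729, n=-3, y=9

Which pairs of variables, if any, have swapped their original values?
(y, n)

Comparing initial and final values:
y: -3 → 9
m: 9 → 729
n: 9 → -3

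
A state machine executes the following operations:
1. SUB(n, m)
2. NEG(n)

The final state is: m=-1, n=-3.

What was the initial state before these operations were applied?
m=-1, n=2

Working backwards:
Final state: m=-1, n=-3
Before step 2 (NEG(n)): m=-1, n=3
Before step 1 (SUB(n, m)): m=-1, n=2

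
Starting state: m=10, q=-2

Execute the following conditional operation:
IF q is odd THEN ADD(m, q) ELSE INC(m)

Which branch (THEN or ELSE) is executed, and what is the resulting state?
Branch: ELSE, Final state: m=11, q=-2

Evaluating condition: q is odd
Condition is False, so ELSE branch executes
After INC(m): m=11, q=-2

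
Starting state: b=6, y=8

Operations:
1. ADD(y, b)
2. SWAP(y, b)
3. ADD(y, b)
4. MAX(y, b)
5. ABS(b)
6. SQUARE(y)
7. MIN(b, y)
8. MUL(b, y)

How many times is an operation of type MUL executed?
1

Counting MUL operations:
Step 8: MUL(b, y) ← MUL
Total: 1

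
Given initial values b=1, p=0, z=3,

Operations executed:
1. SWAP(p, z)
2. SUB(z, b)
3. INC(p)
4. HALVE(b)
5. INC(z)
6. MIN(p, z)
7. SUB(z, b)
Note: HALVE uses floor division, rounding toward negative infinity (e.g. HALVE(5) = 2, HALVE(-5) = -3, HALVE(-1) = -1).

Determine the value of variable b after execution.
b = 0

Tracing execution:
Step 1: SWAP(p, z) → b = 1
Step 2: SUB(z, b) → b = 1
Step 3: INC(p) → b = 1
Step 4: HALVE(b) → b = 0
Step 5: INC(z) → b = 0
Step 6: MIN(p, z) → b = 0
Step 7: SUB(z, b) → b = 0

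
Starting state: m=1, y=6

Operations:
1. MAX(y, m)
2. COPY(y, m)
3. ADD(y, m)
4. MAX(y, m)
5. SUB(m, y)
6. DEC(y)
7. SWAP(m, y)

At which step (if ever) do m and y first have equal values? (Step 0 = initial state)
Step 2

m and y first become equal after step 2.

Comparing values at each step:
Initial: m=1, y=6
After step 1: m=1, y=6
After step 2: m=1, y=1 ← equal!
After step 3: m=1, y=2
After step 4: m=1, y=2
After step 5: m=-1, y=2
After step 6: m=-1, y=1
After step 7: m=1, y=-1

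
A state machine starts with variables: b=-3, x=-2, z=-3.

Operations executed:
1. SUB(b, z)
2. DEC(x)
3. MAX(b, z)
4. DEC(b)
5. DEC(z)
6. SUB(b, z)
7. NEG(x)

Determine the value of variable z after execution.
z = -4

Tracing execution:
Step 1: SUB(b, z) → z = -3
Step 2: DEC(x) → z = -3
Step 3: MAX(b, z) → z = -3
Step 4: DEC(b) → z = -3
Step 5: DEC(z) → z = -4
Step 6: SUB(b, z) → z = -4
Step 7: NEG(x) → z = -4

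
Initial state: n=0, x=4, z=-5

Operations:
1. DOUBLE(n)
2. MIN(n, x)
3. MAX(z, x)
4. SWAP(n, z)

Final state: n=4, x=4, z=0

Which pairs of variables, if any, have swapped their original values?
None

Comparing initial and final values:
n: 0 → 4
z: -5 → 0
x: 4 → 4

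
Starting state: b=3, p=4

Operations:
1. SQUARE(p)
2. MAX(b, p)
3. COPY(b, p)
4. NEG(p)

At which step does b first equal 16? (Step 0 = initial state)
Step 2

Tracing b:
Initial: b = 3
After step 1: b = 3
After step 2: b = 16 ← first occurrence
After step 3: b = 16
After step 4: b = 16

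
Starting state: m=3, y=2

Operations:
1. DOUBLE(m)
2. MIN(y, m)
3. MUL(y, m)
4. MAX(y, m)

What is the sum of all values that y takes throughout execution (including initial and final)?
30

Values of y at each step:
Initial: y = 2
After step 1: y = 2
After step 2: y = 2
After step 3: y = 12
After step 4: y = 12
Sum = 2 + 2 + 2 + 12 + 12 = 30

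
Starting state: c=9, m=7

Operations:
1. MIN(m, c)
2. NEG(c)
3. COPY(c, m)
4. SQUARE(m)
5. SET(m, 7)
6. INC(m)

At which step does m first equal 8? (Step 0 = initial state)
Step 6

Tracing m:
Initial: m = 7
After step 1: m = 7
After step 2: m = 7
After step 3: m = 7
After step 4: m = 49
After step 5: m = 7
After step 6: m = 8 ← first occurrence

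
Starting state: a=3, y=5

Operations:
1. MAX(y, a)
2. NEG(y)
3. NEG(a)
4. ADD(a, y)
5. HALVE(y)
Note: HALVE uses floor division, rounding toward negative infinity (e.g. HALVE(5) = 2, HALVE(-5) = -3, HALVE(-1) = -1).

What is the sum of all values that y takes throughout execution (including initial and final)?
-8

Values of y at each step:
Initial: y = 5
After step 1: y = 5
After step 2: y = -5
After step 3: y = -5
After step 4: y = -5
After step 5: y = -3
Sum = 5 + 5 + -5 + -5 + -5 + -3 = -8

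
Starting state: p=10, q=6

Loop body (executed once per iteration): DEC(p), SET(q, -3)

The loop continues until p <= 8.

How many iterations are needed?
2

Tracing iterations:
Initial: p=10, q=6
After iteration 1: p=9, q=-3
After iteration 2: p=8, q=-3
p <= 8 now holds, so the loop exits after 2 iterations.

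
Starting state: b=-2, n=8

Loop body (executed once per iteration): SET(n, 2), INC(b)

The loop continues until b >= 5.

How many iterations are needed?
7

Tracing iterations:
Initial: b=-2, n=8
After iteration 1: b=-1, n=2
After iteration 2: b=0, n=2
After iteration 3: b=1, n=2
After iteration 4: b=2, n=2
After iteration 5: b=3, n=2
After iteration 6: b=4, n=2
After iteration 7: b=5, n=2
b >= 5 now holds, so the loop exits after 7 iterations.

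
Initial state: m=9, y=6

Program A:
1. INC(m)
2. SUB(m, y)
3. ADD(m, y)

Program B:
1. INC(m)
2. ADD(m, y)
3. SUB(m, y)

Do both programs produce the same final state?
Yes

Program A final state: m=10, y=6
Program B final state: m=10, y=6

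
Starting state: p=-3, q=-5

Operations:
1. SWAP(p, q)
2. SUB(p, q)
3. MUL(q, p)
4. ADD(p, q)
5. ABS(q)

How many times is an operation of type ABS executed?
1

Counting ABS operations:
Step 5: ABS(q) ← ABS
Total: 1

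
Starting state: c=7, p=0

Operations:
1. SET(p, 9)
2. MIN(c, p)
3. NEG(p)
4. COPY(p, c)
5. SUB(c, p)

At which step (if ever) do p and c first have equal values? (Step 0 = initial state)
Step 4

p and c first become equal after step 4.

Comparing values at each step:
Initial: p=0, c=7
After step 1: p=9, c=7
After step 2: p=9, c=7
After step 3: p=-9, c=7
After step 4: p=7, c=7 ← equal!
After step 5: p=7, c=0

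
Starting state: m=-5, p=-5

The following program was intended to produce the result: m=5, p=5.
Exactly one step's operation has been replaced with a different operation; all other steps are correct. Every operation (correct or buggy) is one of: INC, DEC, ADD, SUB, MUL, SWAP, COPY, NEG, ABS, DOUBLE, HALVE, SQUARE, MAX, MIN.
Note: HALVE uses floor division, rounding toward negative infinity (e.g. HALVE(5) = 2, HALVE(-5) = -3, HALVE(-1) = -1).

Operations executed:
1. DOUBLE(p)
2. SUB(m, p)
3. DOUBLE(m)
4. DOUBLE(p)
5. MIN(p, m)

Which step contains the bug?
Step 3

Trace with buggy code:
Initial: m=-5, p=-5
After step 1: m=-5, p=-10
After step 2: m=5, p=-10
After step 3: m=10, p=-10
After step 4: m=10, p=-20
After step 5: m=10, p=-20
Actual final m=10, p=-20 ≠ expected m=5, p=5.
Step 3 is the only position where a single-operation replacement can produce the expected result.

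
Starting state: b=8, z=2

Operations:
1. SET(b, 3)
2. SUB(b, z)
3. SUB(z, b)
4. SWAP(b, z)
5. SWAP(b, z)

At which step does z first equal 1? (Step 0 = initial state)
Step 3

Tracing z:
Initial: z = 2
After step 1: z = 2
After step 2: z = 2
After step 3: z = 1 ← first occurrence
After step 4: z = 1
After step 5: z = 1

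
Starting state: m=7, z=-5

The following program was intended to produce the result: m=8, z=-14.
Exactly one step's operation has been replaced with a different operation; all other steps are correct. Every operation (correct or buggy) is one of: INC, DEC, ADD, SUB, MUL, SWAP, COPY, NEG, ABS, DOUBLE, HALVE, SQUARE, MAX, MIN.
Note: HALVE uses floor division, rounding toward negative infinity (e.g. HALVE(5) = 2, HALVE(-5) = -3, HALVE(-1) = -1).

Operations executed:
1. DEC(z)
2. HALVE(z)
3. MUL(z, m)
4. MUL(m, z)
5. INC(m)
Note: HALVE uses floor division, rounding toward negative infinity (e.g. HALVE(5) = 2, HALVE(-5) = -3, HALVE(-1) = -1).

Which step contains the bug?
Step 4

Trace with buggy code:
Initial: m=7, z=-5
After step 1: m=7, z=-6
After step 2: m=7, z=-3
After step 3: m=7, z=-21
After step 4: m=-147, z=-21
After step 5: m=-146, z=-21
Actual final m=-146, z=-21 ≠ expected m=8, z=-14.
Step 4 is the only position where a single-operation replacement can produce the expected result.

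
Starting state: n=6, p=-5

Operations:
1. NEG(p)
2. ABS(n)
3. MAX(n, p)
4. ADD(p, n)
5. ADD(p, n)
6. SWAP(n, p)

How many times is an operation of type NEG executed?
1

Counting NEG operations:
Step 1: NEG(p) ← NEG
Total: 1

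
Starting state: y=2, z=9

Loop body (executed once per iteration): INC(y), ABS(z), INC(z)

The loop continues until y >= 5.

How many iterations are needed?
3

Tracing iterations:
Initial: y=2, z=9
After iteration 1: y=3, z=10
After iteration 2: y=4, z=11
After iteration 3: y=5, z=12
y >= 5 now holds, so the loop exits after 3 iterations.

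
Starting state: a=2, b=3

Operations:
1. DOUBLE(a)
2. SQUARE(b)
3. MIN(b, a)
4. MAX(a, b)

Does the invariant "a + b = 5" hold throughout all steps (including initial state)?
No, violated after step 1

The invariant is violated after step 1.

State at each step:
Initial: a=2, b=3
After step 1: a=4, b=3
After step 2: a=4, b=9
After step 3: a=4, b=4
After step 4: a=4, b=4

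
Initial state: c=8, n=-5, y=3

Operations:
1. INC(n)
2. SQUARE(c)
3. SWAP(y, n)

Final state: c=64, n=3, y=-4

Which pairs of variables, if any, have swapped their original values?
None

Comparing initial and final values:
y: 3 → -4
n: -5 → 3
c: 8 → 64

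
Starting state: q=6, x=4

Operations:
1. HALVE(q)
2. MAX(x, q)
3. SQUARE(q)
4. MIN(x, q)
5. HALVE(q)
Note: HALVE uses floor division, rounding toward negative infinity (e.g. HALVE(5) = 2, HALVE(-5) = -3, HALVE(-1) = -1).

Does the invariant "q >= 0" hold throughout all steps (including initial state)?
Yes

The invariant holds at every step.

State at each step:
Initial: q=6, x=4
After step 1: q=3, x=4
After step 2: q=3, x=4
After step 3: q=9, x=4
After step 4: q=9, x=4
After step 5: q=4, x=4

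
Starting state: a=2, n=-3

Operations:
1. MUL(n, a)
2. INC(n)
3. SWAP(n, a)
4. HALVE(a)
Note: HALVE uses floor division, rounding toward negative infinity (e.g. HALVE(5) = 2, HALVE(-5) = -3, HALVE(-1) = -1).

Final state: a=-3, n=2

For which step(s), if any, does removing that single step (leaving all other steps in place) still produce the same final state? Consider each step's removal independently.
Step(s) 2

Testing removal of each single step:
Without step 1: final = a=-1, n=2 (different)
Without step 2: final = a=-3, n=2 (same)
Without step 3: final = a=1, n=-5 (different)
Without step 4: final = a=-5, n=2 (different)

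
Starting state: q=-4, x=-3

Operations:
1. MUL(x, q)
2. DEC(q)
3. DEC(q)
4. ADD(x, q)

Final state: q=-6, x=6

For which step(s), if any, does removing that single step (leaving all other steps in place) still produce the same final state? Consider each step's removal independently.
None - removing any single step changes the final result

Testing removal of each single step:
Without step 1: final = q=-6, x=-9 (different)
Without step 2: final = q=-5, x=7 (different)
Without step 3: final = q=-5, x=7 (different)
Without step 4: final = q=-6, x=12 (different)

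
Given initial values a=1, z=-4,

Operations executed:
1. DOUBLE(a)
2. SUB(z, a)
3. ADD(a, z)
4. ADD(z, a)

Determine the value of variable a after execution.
a = -4

Tracing execution:
Step 1: DOUBLE(a) → a = 2
Step 2: SUB(z, a) → a = 2
Step 3: ADD(a, z) → a = -4
Step 4: ADD(z, a) → a = -4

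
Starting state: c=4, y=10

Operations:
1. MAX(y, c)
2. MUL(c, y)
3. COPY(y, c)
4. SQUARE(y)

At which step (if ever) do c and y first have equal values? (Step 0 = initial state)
Step 3

c and y first become equal after step 3.

Comparing values at each step:
Initial: c=4, y=10
After step 1: c=4, y=10
After step 2: c=40, y=10
After step 3: c=40, y=40 ← equal!
After step 4: c=40, y=1600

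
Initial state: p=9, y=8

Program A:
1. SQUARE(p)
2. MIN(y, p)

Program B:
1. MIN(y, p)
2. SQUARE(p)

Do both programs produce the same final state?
Yes

Program A final state: p=81, y=8
Program B final state: p=81, y=8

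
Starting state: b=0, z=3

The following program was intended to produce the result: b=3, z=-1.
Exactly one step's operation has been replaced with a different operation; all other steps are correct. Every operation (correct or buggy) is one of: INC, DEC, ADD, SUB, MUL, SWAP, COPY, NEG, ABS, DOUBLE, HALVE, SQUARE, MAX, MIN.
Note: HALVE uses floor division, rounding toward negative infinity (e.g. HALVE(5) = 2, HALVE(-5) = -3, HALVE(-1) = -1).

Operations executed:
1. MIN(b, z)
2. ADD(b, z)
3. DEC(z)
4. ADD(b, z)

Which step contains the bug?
Step 4

Trace with buggy code:
Initial: b=0, z=3
After step 1: b=0, z=3
After step 2: b=3, z=3
After step 3: b=3, z=2
After step 4: b=5, z=2
Actual final b=5, z=2 ≠ expected b=3, z=-1.
Step 4 is the only position where a single-operation replacement can produce the expected result.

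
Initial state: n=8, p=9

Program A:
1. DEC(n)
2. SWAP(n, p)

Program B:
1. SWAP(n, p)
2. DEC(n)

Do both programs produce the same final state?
No

Program A final state: n=9, p=7
Program B final state: n=8, p=8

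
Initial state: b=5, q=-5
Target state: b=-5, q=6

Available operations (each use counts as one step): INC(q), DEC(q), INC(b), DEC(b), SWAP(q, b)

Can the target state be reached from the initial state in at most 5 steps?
Yes

Path (2 steps): INC(b) → SWAP(q, b)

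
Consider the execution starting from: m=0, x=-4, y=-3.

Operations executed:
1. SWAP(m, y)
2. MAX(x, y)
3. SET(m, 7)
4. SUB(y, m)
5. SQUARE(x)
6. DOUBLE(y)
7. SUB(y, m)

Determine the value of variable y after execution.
y = -21

Tracing execution:
Step 1: SWAP(m, y) → y = 0
Step 2: MAX(x, y) → y = 0
Step 3: SET(m, 7) → y = 0
Step 4: SUB(y, m) → y = -7
Step 5: SQUARE(x) → y = -7
Step 6: DOUBLE(y) → y = -14
Step 7: SUB(y, m) → y = -21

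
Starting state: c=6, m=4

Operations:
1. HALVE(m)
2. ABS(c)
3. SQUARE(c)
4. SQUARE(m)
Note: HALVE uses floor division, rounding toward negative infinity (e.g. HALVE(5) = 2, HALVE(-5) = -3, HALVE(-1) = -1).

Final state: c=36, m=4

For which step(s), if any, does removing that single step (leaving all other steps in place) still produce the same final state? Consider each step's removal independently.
Step(s) 2

Testing removal of each single step:
Without step 1: final = c=36, m=16 (different)
Without step 2: final = c=36, m=4 (same)
Without step 3: final = c=6, m=4 (different)
Without step 4: final = c=36, m=2 (different)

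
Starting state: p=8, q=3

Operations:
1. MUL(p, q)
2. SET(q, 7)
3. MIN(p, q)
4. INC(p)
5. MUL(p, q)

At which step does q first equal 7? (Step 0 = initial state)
Step 2

Tracing q:
Initial: q = 3
After step 1: q = 3
After step 2: q = 7 ← first occurrence
After step 3: q = 7
After step 4: q = 7
After step 5: q = 7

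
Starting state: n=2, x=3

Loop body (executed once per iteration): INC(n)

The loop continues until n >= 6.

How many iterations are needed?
4

Tracing iterations:
Initial: n=2, x=3
After iteration 1: n=3, x=3
After iteration 2: n=4, x=3
After iteration 3: n=5, x=3
After iteration 4: n=6, x=3
n >= 6 now holds, so the loop exits after 4 iterations.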